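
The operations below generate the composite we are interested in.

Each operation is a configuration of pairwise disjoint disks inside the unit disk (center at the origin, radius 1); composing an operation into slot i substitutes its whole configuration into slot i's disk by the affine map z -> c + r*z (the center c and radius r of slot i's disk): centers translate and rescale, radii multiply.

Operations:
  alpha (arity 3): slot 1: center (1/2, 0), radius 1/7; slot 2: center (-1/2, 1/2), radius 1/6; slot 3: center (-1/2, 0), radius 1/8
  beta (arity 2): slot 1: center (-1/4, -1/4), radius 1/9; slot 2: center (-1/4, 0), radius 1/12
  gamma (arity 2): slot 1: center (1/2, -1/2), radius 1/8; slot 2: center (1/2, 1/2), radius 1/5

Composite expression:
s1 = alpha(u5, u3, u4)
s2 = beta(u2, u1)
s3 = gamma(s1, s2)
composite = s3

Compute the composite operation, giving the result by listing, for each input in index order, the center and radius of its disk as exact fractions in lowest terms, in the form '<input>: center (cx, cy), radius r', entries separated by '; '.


Below gamma, radii multiply path by path; the u-disk centers shift.
input u5: composing its 2 substitution steps yields center (9/16, -1/2), radius 1/56
input u3: composing its 2 substitution steps yields center (7/16, -7/16), radius 1/48
input u4: composing its 2 substitution steps yields center (7/16, -1/2), radius 1/64
input u2: composing its 2 substitution steps yields center (9/20, 9/20), radius 1/45
input u1: composing its 2 substitution steps yields center (9/20, 1/2), radius 1/60

u1: center (9/20, 1/2), radius 1/60; u2: center (9/20, 9/20), radius 1/45; u3: center (7/16, -7/16), radius 1/48; u4: center (7/16, -1/2), radius 1/64; u5: center (9/16, -1/2), radius 1/56


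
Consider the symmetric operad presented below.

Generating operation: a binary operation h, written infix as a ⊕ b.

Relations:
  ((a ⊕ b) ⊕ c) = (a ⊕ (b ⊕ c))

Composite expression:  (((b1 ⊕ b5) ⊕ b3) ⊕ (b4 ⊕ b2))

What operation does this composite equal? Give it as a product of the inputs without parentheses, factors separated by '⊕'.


b1 ⊕ b5 ⊕ b3 ⊕ b4 ⊕ b2


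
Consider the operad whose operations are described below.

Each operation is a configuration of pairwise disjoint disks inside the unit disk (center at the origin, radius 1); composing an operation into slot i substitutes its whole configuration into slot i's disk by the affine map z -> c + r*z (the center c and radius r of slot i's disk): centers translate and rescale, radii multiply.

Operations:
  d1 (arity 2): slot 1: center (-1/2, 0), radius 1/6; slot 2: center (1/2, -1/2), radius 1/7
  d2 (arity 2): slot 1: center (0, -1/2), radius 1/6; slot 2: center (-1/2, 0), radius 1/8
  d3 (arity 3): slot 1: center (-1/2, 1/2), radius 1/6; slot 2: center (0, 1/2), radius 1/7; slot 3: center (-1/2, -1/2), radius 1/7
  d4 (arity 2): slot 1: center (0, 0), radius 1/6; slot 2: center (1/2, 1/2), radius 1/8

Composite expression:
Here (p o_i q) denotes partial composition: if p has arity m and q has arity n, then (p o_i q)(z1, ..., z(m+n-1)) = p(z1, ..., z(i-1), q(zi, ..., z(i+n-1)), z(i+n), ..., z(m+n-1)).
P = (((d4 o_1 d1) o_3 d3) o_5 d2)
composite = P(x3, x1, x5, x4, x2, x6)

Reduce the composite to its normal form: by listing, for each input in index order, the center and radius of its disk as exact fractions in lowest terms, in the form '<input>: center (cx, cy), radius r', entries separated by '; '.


Nesting under d4 composes maps z -> c + r*z down each x-path.
tracing x3 down its 2-map path: center (-1/12, 0), radius 1/36
tracing x1 down its 2-map path: center (1/12, -1/12), radius 1/42
tracing x5 down its 2-map path: center (7/16, 9/16), radius 1/48
tracing x4 down its 2-map path: center (1/2, 9/16), radius 1/56
tracing x2 down its 3-map path: center (7/16, 3/7), radius 1/336
tracing x6 down its 3-map path: center (3/7, 7/16), radius 1/448

x1: center (1/12, -1/12), radius 1/42; x2: center (7/16, 3/7), radius 1/336; x3: center (-1/12, 0), radius 1/36; x4: center (1/2, 9/16), radius 1/56; x5: center (7/16, 9/16), radius 1/48; x6: center (3/7, 7/16), radius 1/448


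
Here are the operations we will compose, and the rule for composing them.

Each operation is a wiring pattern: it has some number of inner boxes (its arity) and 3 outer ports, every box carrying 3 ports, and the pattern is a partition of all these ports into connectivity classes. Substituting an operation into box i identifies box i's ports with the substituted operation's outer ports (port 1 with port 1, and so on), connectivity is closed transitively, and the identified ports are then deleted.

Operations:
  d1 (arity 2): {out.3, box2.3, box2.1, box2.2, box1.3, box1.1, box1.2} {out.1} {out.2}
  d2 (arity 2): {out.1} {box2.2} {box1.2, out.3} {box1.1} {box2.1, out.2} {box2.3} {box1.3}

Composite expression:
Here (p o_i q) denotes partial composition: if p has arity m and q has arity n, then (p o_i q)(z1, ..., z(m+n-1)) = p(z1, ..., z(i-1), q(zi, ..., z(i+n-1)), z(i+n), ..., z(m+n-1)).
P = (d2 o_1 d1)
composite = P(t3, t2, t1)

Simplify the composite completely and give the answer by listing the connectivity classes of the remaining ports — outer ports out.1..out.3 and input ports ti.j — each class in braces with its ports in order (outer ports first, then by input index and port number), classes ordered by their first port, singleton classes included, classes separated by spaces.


Treat the ports identified at d2 as solder joints: merge, then drop.
stage d1: inputs (t3, t2), connectivity {out.1} {out.2} {out.3, t2.1, t2.2, t2.3, t3.1, t3.2, t3.3}, out.j its boundary
stage d2: inputs (t3, t2, t1), connectivity {out.1} {out.2, t1.1} {out.3} {t1.2} {t1.3} {t2.1, t2.2, t2.3, t3.1, t3.2, t3.3}, out.j its boundary

{out.1} {out.2, t1.1} {out.3} {t1.2} {t1.3} {t2.1, t2.2, t2.3, t3.1, t3.2, t3.3}


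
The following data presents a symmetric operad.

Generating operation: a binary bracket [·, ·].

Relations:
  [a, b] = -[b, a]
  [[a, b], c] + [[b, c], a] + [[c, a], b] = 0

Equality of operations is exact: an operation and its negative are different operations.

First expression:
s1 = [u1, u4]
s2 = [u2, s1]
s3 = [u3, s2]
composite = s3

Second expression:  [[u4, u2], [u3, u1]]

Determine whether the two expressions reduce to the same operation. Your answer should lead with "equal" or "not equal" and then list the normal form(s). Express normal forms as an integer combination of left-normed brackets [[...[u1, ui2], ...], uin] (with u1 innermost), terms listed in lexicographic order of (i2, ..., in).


not equal; first: [[[u1, u4], u2], u3]; second: -[[[u1, u3], u2], u4] + [[[u1, u3], u4], u2]


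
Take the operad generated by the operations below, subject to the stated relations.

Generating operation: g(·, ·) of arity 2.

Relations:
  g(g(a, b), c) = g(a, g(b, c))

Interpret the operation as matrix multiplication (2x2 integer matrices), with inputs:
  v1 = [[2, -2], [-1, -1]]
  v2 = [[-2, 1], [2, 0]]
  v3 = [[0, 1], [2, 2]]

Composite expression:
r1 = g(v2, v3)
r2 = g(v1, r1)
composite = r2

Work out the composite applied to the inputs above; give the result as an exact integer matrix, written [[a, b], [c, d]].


g(v2, v3) = [[2, 0], [0, 2]]
g(v1, g(v2, v3)) = [[4, -4], [-2, -2]]

[[4, -4], [-2, -2]]


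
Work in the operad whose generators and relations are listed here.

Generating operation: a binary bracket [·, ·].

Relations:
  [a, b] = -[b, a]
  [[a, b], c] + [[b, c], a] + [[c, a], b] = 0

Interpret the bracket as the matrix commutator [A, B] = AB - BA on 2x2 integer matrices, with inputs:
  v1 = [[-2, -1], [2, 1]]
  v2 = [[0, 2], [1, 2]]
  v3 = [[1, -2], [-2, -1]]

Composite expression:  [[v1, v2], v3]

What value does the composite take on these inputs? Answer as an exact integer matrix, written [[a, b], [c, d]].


[[14, 36], [-22, -14]]

[v1, v2] = [[-5, -8], [-1, 5]]
[[v1, v2], v3] = [[14, 36], [-22, -14]]


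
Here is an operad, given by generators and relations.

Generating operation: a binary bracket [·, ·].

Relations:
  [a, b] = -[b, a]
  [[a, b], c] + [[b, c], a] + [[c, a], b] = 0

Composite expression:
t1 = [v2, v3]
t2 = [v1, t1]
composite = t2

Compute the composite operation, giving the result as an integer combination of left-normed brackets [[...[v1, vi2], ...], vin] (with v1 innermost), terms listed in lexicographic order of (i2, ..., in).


A multilinear Lie element is pinned by v1-initial words (v1 innermost).
Composite bracket: [v1, [v2, v3]]
The bracket unfolds into 4 signed words via [a, b] = ab - ba (2^2 = 4).
Collect the words opening with v1:
  v1v2v3 appears with sign +1, giving the term +[[v1, v2], v3]
  v1v3v2 appears with sign -1, giving the term -[[v1, v3], v2]

[[v1, v2], v3] - [[v1, v3], v2]


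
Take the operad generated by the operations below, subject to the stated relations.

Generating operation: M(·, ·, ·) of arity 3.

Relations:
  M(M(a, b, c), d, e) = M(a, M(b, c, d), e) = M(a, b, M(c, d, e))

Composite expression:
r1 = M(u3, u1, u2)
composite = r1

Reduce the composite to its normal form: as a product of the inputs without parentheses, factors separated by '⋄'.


The M-tree's shape is irrelevant; the u-reading-order decides.
M(u3, u1, u2) collapses to u3 ⋄ u1 ⋄ u2

u3 ⋄ u1 ⋄ u2


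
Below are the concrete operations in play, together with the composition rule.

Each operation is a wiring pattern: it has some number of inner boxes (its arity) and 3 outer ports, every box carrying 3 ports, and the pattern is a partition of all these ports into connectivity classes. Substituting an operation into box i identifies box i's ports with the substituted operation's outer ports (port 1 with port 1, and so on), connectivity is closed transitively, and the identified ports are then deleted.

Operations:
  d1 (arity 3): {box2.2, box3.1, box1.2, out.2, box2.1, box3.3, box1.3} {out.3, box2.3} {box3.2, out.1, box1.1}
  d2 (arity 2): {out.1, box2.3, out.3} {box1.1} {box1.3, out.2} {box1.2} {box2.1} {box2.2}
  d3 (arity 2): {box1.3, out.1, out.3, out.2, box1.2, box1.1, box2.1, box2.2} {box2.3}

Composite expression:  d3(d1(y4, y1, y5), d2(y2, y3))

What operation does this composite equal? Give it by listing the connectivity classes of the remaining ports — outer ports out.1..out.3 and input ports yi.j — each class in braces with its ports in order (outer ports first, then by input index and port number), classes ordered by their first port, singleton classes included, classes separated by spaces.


{out.1, out.2, out.3, y1.1, y1.2, y1.3, y2.3, y3.3, y4.1, y4.2, y4.3, y5.1, y5.2, y5.3} {y2.1} {y2.2} {y3.1} {y3.2}

After gluing at d3, chains via deleted ports link the y-ports.
through d1, on inputs (y4, y1, y5): {out.1, y4.1, y5.2} {out.2, y1.1, y1.2, y4.2, y4.3, y5.1, y5.3} {out.3, y1.3} (out.j = stage outer ports)
through d2, on inputs (y2, y3): {out.1, out.3, y3.3} {out.2, y2.3} {y2.1} {y2.2} {y3.1} {y3.2} (out.j = stage outer ports)
through d3, on inputs (y4, y1, y5, y2, y3): {out.1, out.2, out.3, y1.1, y1.2, y1.3, y2.3, y3.3, y4.1, y4.2, y4.3, y5.1, y5.2, y5.3} {y2.1} {y2.2} {y3.1} {y3.2} (out.j = stage outer ports)


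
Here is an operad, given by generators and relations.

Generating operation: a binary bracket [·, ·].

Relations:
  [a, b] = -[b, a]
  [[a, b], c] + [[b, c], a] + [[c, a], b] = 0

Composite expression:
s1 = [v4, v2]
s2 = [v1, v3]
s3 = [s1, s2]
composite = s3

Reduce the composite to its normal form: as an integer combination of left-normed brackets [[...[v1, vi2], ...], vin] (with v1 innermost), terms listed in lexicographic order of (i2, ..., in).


[[[v1, v3], v2], v4] - [[[v1, v3], v4], v2]


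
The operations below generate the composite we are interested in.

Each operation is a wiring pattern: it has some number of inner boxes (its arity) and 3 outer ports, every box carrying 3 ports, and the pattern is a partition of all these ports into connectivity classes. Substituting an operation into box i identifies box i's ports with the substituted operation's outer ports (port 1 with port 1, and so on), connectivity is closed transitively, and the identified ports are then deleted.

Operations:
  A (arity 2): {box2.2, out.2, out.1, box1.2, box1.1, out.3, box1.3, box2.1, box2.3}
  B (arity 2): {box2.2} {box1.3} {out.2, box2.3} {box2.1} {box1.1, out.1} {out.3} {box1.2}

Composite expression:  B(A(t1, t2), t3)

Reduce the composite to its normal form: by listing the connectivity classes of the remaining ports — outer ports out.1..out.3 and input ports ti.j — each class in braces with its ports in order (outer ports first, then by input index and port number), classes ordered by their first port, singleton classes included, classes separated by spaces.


{out.1, t1.1, t1.2, t1.3, t2.1, t2.2, t2.3} {out.2, t3.3} {out.3} {t3.1} {t3.2}

Connectivity passes through glued B-boundaries; trace each wire chain.
the subtree at A composes to {out.1, out.2, out.3, t1.1, t1.2, t1.3, t2.1, t2.2, t2.3} on (t1, t2); out.j = own outer ports
the subtree at B composes to {out.1, t1.1, t1.2, t1.3, t2.1, t2.2, t2.3} {out.2, t3.3} {out.3} {t3.1} {t3.2} on (t1, t2, t3); out.j = own outer ports


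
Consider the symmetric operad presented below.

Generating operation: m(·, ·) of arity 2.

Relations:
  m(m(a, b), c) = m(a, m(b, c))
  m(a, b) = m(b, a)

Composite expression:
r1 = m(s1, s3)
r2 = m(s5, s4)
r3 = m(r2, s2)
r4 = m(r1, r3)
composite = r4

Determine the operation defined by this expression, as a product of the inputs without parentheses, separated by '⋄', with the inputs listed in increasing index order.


s1 ⋄ s2 ⋄ s3 ⋄ s4 ⋄ s5

Key point: m commutes, so take the s-inputs in any fixed order.
m(s1, s3) linearizes to s1 ⋄ s3
m(s5, s4) linearizes to s5 ⋄ s4
m(m(s5, s4), s2) linearizes to s5 ⋄ s4 ⋄ s2
m(m(s1, s3), m(m(s5, s4), s2)) linearizes to s1 ⋄ s3 ⋄ s5 ⋄ s4 ⋄ s2
reordering the factors by index: s1 ⋄ s2 ⋄ s3 ⋄ s4 ⋄ s5


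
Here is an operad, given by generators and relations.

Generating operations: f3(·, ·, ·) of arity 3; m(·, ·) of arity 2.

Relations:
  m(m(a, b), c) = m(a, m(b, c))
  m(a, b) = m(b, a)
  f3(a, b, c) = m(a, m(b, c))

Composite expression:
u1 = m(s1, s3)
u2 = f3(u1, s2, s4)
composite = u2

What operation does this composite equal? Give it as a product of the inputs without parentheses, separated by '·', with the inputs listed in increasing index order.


s1 · s2 · s3 · s4

Reordering under f3 is free, so list the s-inputs canonically.
m(s1, s3) flattens to s1 · s3
f3(m(s1, s3), s2, s4) flattens to s1 · s3 · s2 · s4
rearranged into index order: s1 · s2 · s3 · s4


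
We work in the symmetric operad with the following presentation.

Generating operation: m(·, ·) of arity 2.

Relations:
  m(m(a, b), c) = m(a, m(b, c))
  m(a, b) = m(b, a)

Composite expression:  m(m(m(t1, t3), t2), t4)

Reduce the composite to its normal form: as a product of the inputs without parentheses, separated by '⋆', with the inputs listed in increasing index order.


t1 ⋆ t2 ⋆ t3 ⋆ t4

Shape and order are irrelevant to m; the t-input set decides.
m(t1, t3) unparenthesizes to t1 ⋆ t3
m(m(t1, t3), t2) unparenthesizes to t1 ⋆ t3 ⋆ t2
m(m(m(t1, t3), t2), t4) unparenthesizes to t1 ⋆ t3 ⋆ t2 ⋆ t4
sorting the factors by input index: t1 ⋆ t2 ⋆ t3 ⋆ t4


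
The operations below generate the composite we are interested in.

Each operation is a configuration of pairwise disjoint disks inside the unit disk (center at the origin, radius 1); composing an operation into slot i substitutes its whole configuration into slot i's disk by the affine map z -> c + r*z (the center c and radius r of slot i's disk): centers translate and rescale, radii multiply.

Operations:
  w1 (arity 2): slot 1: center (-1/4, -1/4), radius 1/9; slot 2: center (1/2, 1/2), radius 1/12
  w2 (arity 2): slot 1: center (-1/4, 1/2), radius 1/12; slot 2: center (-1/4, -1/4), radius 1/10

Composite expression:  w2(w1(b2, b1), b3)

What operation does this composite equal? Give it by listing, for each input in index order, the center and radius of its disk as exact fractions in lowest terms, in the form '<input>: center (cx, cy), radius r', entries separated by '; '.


Each b-disk chains the slot maps above it in w2; radii multiply.
tracing b2 down its 2-map path: center (-13/48, 23/48), radius 1/108
tracing b1 down its 2-map path: center (-5/24, 13/24), radius 1/144
tracing b3 down its 1-map path: center (-1/4, -1/4), radius 1/10

b1: center (-5/24, 13/24), radius 1/144; b2: center (-13/48, 23/48), radius 1/108; b3: center (-1/4, -1/4), radius 1/10


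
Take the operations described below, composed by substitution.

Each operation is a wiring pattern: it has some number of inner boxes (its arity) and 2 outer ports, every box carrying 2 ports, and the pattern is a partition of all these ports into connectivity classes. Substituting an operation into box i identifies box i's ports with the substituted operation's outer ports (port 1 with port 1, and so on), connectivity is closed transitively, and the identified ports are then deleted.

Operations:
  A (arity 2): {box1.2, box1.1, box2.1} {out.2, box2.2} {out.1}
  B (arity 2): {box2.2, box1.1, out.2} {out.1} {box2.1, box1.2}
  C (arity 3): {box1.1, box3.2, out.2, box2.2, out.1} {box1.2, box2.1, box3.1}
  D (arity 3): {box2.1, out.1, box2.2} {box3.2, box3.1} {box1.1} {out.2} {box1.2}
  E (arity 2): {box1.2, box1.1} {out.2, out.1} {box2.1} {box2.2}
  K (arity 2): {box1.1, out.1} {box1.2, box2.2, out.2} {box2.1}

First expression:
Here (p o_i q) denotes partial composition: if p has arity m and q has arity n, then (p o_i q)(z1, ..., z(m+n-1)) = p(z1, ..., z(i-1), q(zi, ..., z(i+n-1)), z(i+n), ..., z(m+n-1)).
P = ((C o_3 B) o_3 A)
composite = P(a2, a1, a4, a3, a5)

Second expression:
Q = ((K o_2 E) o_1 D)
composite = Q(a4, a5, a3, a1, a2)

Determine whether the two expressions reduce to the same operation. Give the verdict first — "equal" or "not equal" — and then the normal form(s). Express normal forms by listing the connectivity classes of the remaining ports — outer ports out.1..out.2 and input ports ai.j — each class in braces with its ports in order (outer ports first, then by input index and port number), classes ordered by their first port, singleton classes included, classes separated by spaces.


not equal: they reduce to {out.1, out.2, a1.2, a2.1, a5.2} {a1.1, a2.2} {a3.1, a4.1, a4.2} {a3.2, a5.1} and {out.1, a5.1, a5.2} {out.2} {a1.1, a1.2} {a2.1} {a2.2} {a3.1, a3.2} {a4.1} {a4.2}

Reducing the first expression gives {out.1, out.2, a1.2, a2.1, a5.2} {a1.1, a2.2} {a3.1, a4.1, a4.2} {a3.2, a5.1}
Reducing the second expression gives {out.1, a5.1, a5.2} {out.2} {a1.1, a1.2} {a2.1} {a2.2} {a3.1, a3.2} {a4.1} {a4.2}
They disagree, so not equal.


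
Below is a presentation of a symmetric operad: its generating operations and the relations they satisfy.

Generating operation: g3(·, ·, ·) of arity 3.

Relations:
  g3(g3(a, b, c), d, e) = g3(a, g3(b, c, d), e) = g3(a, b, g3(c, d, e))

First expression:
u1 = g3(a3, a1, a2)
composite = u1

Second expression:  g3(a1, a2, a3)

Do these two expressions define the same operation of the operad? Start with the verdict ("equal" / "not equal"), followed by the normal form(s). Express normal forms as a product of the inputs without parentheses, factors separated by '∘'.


not equal: they reduce to a3 ∘ a1 ∘ a2 and a1 ∘ a2 ∘ a3

Reducing the first expression gives a3 ∘ a1 ∘ a2
Reducing the second expression gives a1 ∘ a2 ∘ a3
The forms do not match — not equal.


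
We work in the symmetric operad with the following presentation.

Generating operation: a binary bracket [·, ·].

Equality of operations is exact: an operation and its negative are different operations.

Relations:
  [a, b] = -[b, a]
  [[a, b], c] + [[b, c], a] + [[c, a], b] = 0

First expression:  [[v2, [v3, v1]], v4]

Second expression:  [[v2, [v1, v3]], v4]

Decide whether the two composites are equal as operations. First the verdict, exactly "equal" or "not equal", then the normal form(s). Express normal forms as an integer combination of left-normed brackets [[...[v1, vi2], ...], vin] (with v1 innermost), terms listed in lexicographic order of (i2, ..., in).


not equal; the first gives [[[v1, v3], v2], v4] and the second -[[[v1, v3], v2], v4]

Normal form of the first expression: [[[v1, v3], v2], v4]
Normal form of the second expression: -[[[v1, v3], v2], v4]
The normal forms differ: not equal.


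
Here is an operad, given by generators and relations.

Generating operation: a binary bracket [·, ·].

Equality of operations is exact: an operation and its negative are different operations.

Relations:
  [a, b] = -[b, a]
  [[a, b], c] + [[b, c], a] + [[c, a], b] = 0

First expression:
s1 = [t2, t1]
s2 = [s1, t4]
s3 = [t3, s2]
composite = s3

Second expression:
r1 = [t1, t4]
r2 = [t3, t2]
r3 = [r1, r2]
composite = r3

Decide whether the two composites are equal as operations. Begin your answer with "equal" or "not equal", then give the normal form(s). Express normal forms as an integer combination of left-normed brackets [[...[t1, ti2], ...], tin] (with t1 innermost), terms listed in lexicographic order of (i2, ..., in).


not equal — first [[[t1, t2], t4], t3], second -[[[t1, t4], t2], t3] + [[[t1, t4], t3], t2]

The first composite normalizes to [[[t1, t2], t4], t3]
The second composite normalizes to -[[[t1, t4], t2], t3] + [[[t1, t4], t3], t2]
The normal forms differ: not equal.


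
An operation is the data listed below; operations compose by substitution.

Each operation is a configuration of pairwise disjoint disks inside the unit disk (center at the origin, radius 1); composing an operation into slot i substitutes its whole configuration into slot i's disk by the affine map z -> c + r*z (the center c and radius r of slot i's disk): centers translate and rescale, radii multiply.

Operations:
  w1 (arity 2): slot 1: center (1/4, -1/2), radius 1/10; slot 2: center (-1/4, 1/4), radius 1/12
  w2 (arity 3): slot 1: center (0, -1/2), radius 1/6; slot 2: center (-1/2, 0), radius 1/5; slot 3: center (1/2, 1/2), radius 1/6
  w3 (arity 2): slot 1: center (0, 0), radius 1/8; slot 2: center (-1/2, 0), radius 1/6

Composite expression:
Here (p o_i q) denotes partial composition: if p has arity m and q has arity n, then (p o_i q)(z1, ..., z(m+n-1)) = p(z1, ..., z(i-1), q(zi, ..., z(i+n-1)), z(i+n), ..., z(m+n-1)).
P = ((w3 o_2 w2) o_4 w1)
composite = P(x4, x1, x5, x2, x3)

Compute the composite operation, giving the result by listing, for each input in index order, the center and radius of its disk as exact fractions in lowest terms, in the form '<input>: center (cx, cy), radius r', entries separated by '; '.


Follow each x-input down from w3: c' goes to c + r*c', radius to r*r'.
for x4, the 1-step affine chain lands on center (0, 0), radius 1/8
for x1, the 2-step affine chain lands on center (-1/2, -1/12), radius 1/36
for x5, the 2-step affine chain lands on center (-7/12, 0), radius 1/30
for x2, the 3-step affine chain lands on center (-59/144, 5/72), radius 1/360
for x3, the 3-step affine chain lands on center (-61/144, 13/144), radius 1/432

x1: center (-1/2, -1/12), radius 1/36; x2: center (-59/144, 5/72), radius 1/360; x3: center (-61/144, 13/144), radius 1/432; x4: center (0, 0), radius 1/8; x5: center (-7/12, 0), radius 1/30


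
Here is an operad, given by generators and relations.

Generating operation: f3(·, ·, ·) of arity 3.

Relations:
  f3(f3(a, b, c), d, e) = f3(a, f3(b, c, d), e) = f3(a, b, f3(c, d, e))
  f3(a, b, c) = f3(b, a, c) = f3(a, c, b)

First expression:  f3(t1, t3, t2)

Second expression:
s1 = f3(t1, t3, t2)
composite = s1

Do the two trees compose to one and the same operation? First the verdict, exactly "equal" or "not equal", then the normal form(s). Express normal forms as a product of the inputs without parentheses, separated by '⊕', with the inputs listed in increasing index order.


equal — both sides give t1 ⊕ t2 ⊕ t3

In normal form, the first expression is t1 ⊕ t2 ⊕ t3
In normal form, the second expression is t1 ⊕ t2 ⊕ t3
One common form — equal.


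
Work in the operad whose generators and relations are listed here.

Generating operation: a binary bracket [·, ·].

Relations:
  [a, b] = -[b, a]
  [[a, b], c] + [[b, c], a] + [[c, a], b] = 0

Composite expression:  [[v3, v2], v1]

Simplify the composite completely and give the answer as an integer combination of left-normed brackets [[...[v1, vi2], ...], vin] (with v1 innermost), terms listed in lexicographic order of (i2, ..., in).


[[v1, v2], v3] - [[v1, v3], v2]

Skip Jacobi rewriting: expand, keep v1-initial words, read off terms.
Composite bracket: [[v3, v2], v1]
Full expansion: 4 signed words from ab - ba (2^2 = 4).
Collect the words opening with v1:
  the word v1v2v3 carries sign +1 and contributes +[[v1, v2], v3]
  the word v1v3v2 carries sign -1 and contributes -[[v1, v3], v2]


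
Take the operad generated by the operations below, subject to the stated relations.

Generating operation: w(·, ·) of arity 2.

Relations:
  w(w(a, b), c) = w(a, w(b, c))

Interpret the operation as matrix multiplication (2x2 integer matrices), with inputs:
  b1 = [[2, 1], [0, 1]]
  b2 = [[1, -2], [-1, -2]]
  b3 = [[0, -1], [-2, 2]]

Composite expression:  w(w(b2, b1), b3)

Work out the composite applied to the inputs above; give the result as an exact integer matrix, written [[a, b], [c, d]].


[[2, -4], [6, -4]]

w(b2, b1) = [[2, -1], [-2, -3]]
w(w(b2, b1), b3) = [[2, -4], [6, -4]]


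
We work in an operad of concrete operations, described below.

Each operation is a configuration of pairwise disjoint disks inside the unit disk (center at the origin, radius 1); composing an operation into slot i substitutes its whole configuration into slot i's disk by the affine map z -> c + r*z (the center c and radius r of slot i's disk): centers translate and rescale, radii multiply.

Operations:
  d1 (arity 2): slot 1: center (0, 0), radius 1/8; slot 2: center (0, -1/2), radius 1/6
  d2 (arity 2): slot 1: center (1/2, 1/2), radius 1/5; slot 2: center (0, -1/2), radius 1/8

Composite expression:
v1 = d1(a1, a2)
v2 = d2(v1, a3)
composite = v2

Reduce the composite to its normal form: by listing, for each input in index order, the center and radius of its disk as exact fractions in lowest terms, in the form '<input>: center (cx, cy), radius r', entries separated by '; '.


Each a-disk chains the slot maps above it in d2; radii multiply.
a1 passes through 2 substitutions, ending at center (1/2, 1/2), radius 1/40
a2 passes through 2 substitutions, ending at center (1/2, 2/5), radius 1/30
a3 passes through 1 substitution, ending at center (0, -1/2), radius 1/8

a1: center (1/2, 1/2), radius 1/40; a2: center (1/2, 2/5), radius 1/30; a3: center (0, -1/2), radius 1/8


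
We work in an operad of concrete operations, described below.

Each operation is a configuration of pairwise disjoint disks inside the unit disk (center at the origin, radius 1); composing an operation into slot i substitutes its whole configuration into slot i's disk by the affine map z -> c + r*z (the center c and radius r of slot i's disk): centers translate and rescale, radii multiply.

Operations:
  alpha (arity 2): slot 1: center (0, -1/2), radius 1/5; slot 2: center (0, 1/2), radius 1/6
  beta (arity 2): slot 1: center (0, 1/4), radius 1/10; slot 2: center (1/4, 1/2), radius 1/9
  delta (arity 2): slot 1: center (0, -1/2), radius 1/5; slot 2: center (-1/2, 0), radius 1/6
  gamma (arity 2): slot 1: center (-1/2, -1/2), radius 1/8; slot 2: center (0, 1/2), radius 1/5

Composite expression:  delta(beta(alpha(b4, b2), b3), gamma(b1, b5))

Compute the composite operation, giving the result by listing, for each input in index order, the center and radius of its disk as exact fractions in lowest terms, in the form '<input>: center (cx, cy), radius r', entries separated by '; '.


Follow each b-input down from delta: c' goes to c + r*c', radius to r*r'.
b4 passes through 3 substitutions, ending at center (0, -23/50), radius 1/250
b2 passes through 3 substitutions, ending at center (0, -11/25), radius 1/300
b3 passes through 2 substitutions, ending at center (1/20, -2/5), radius 1/45
b1 passes through 2 substitutions, ending at center (-7/12, -1/12), radius 1/48
b5 passes through 2 substitutions, ending at center (-1/2, 1/12), radius 1/30

b1: center (-7/12, -1/12), radius 1/48; b2: center (0, -11/25), radius 1/300; b3: center (1/20, -2/5), radius 1/45; b4: center (0, -23/50), radius 1/250; b5: center (-1/2, 1/12), radius 1/30


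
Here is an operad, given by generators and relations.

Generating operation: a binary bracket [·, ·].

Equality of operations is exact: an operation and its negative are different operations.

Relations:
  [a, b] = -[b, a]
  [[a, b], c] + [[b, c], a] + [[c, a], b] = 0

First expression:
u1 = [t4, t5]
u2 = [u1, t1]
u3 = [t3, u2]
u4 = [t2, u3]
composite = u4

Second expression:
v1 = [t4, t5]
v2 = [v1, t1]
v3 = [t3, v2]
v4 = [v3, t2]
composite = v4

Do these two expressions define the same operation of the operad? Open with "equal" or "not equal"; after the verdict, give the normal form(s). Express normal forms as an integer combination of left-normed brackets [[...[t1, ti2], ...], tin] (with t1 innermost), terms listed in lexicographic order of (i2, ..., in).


not equal — first -[[[[t1, t4], t5], t3], t2] + [[[[t1, t5], t4], t3], t2], second [[[[t1, t4], t5], t3], t2] - [[[[t1, t5], t4], t3], t2]

In normal form, the first expression is -[[[[t1, t4], t5], t3], t2] + [[[[t1, t5], t4], t3], t2]
In normal form, the second expression is [[[[t1, t4], t5], t3], t2] - [[[[t1, t5], t4], t3], t2]
No match — not equal.


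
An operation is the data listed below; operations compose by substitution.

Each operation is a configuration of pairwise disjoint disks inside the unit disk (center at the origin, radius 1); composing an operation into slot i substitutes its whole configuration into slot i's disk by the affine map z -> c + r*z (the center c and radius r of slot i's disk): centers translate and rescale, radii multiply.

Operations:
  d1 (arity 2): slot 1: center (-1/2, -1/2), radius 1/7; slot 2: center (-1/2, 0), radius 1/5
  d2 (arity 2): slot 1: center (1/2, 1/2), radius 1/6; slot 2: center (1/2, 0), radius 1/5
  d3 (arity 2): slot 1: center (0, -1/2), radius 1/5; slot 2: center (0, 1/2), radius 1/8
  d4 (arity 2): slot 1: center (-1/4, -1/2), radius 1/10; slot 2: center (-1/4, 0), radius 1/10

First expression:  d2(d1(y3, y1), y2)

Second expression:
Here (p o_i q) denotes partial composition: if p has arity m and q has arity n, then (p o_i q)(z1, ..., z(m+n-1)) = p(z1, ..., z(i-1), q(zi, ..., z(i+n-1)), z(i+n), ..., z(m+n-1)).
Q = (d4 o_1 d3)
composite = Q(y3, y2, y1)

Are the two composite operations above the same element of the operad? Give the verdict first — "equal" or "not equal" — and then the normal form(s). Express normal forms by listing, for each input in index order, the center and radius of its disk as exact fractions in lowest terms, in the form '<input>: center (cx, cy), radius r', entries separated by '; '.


Normal form of the first expression: y1: center (5/12, 1/2), radius 1/30; y2: center (1/2, 0), radius 1/5; y3: center (5/12, 5/12), radius 1/42
Normal form of the second expression: y1: center (-1/4, 0), radius 1/10; y2: center (-1/4, -9/20), radius 1/80; y3: center (-1/4, -11/20), radius 1/50
The forms do not match — not equal.

not equal; first: y1: center (5/12, 1/2), radius 1/30; y2: center (1/2, 0), radius 1/5; y3: center (5/12, 5/12), radius 1/42; second: y1: center (-1/4, 0), radius 1/10; y2: center (-1/4, -9/20), radius 1/80; y3: center (-1/4, -11/20), radius 1/50


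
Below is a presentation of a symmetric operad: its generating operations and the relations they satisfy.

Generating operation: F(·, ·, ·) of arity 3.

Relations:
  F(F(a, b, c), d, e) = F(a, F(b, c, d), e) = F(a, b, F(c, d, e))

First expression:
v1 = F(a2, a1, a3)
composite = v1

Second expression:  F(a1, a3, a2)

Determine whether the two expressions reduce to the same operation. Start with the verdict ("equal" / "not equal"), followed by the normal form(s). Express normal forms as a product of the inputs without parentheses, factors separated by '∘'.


The first expression, normalized: a2 ∘ a1 ∘ a3
The second expression, normalized: a1 ∘ a3 ∘ a2
They disagree, so not equal.

not equal — first a2 ∘ a1 ∘ a3, second a1 ∘ a3 ∘ a2


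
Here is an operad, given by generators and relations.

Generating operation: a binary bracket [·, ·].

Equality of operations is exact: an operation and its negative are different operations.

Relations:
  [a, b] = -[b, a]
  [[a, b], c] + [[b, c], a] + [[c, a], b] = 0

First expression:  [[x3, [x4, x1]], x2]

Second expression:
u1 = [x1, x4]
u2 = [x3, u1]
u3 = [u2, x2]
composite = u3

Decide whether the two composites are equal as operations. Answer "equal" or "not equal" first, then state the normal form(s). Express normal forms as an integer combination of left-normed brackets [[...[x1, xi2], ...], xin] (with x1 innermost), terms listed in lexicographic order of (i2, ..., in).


not equal — first [[[x1, x4], x3], x2], second -[[[x1, x4], x3], x2]

The first expression reduces to [[[x1, x4], x3], x2]
The second expression reduces to -[[[x1, x4], x3], x2]
Different reductions; not equal.


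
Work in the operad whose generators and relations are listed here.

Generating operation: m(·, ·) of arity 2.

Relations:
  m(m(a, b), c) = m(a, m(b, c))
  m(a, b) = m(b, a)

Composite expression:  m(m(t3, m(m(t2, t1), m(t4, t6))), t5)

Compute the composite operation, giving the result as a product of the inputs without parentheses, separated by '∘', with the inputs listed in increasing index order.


t1 ∘ t2 ∘ t3 ∘ t4 ∘ t5 ∘ t6

Shape and order are irrelevant to m; the t-input set decides.
m(t2, t1) linearizes to t2 ∘ t1
m(t4, t6) linearizes to t4 ∘ t6
m(m(t2, t1), m(t4, t6)) linearizes to t2 ∘ t1 ∘ t4 ∘ t6
m(t3, m(m(t2, t1), m(t4, t6))) linearizes to t3 ∘ t2 ∘ t1 ∘ t4 ∘ t6
m(m(t3, m(m(t2, t1), m(t4, t6))), t5) linearizes to t3 ∘ t2 ∘ t1 ∘ t4 ∘ t6 ∘ t5
sorting the factors by input index: t1 ∘ t2 ∘ t3 ∘ t4 ∘ t5 ∘ t6


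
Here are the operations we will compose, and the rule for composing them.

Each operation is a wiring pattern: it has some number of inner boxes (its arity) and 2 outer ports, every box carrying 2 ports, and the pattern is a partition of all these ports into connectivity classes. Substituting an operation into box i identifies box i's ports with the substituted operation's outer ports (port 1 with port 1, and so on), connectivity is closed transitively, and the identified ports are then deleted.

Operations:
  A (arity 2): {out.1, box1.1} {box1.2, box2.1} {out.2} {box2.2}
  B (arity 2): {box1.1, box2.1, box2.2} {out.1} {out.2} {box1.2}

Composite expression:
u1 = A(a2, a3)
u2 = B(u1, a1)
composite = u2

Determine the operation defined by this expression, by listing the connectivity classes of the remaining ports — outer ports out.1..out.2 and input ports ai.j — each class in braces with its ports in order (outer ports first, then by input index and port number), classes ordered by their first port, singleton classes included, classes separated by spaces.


{out.1} {out.2} {a1.1, a1.2, a2.1} {a2.2, a3.1} {a3.2}

Connectivity passes through glued B-boundaries; trace each wire chain.
through A, on inputs (a2, a3): {out.1, a2.1} {out.2} {a2.2, a3.1} {a3.2} (out.j = stage outer ports)
through B, on inputs (a2, a3, a1): {out.1} {out.2} {a1.1, a1.2, a2.1} {a2.2, a3.1} {a3.2} (out.j = stage outer ports)


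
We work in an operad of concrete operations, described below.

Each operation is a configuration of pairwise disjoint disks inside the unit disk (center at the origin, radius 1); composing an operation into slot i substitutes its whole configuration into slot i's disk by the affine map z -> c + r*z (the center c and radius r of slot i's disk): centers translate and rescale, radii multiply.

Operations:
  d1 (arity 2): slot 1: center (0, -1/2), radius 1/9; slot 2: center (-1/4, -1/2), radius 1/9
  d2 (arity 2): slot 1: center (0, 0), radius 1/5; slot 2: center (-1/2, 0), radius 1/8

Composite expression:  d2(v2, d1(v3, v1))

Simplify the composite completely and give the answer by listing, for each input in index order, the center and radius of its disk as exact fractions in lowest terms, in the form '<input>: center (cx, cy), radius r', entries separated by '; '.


v1: center (-17/32, -1/16), radius 1/72; v2: center (0, 0), radius 1/5; v3: center (-1/2, -1/16), radius 1/72


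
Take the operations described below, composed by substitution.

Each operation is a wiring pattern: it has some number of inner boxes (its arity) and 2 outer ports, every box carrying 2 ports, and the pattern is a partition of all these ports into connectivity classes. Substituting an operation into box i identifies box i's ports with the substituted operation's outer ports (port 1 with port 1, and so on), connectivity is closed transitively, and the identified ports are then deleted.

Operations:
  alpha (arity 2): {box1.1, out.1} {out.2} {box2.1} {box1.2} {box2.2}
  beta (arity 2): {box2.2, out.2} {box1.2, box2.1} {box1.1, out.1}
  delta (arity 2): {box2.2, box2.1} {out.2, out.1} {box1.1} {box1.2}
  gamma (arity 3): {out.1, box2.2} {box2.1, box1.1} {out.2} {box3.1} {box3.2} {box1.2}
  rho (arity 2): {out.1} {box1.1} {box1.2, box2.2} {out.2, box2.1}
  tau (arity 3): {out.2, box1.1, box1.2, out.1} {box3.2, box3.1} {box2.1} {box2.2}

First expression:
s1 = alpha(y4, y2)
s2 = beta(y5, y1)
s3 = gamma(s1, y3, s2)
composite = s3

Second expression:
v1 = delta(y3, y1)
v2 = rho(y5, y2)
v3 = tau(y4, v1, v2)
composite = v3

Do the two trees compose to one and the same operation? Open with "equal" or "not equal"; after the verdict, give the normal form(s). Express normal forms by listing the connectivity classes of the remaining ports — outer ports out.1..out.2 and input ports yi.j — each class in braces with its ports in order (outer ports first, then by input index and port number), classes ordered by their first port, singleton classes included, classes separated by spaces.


not equal; the first gives {out.1, y3.2} {out.2} {y1.1, y5.2} {y1.2} {y2.1} {y2.2} {y3.1, y4.1} {y4.2} {y5.1} and the second {out.1, out.2, y4.1, y4.2} {y1.1, y1.2} {y2.1} {y2.2, y5.2} {y3.1} {y3.2} {y5.1}

The first composite normalizes to {out.1, y3.2} {out.2} {y1.1, y5.2} {y1.2} {y2.1} {y2.2} {y3.1, y4.1} {y4.2} {y5.1}
The second composite normalizes to {out.1, out.2, y4.1, y4.2} {y1.1, y1.2} {y2.1} {y2.2, y5.2} {y3.1} {y3.2} {y5.1}
The normal forms differ: not equal.


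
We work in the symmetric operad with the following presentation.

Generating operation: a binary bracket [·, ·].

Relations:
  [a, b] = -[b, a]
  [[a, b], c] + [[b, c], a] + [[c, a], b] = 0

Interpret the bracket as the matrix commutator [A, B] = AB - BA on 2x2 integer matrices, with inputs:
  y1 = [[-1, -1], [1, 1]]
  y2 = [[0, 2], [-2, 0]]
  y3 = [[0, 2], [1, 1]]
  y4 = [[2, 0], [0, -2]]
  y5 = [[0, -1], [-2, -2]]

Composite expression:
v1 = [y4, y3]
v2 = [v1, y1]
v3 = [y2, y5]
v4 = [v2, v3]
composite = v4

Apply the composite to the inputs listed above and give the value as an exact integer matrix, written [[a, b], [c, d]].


[y4, y3] = [[0, 8], [-4, 0]]
[[y4, y3], y1] = [[4, 16], [8, -4]]
[y2, y5] = [[-6, -4], [-4, 6]]
[[[y4, y3], y1], [y2, y5]] = [[-32, 160], [-64, 32]]

[[-32, 160], [-64, 32]]


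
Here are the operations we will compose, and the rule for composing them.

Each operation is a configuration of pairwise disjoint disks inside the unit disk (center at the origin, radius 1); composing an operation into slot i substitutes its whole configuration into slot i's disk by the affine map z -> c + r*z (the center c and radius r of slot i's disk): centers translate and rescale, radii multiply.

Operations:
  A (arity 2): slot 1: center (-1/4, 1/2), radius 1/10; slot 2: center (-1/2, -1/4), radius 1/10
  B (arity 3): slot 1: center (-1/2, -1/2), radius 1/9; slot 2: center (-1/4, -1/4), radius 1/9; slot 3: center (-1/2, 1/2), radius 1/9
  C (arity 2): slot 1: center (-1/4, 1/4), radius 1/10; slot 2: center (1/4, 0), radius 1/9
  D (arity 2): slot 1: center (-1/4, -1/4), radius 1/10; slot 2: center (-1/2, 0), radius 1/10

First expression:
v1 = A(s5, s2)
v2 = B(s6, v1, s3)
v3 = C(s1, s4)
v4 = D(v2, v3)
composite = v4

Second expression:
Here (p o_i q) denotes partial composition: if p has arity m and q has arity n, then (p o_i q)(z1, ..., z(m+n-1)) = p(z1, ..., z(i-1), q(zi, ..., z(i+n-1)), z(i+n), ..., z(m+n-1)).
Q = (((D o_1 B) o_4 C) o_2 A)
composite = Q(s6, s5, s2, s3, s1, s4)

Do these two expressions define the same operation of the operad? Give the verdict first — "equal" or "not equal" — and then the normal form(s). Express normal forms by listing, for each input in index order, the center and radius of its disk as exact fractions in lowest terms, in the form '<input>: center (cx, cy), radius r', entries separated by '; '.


The first expression, normalized: s1: center (-21/40, 1/40), radius 1/100; s2: center (-101/360, -5/18), radius 1/900; s3: center (-3/10, -1/5), radius 1/90; s4: center (-19/40, 0), radius 1/90; s5: center (-5/18, -97/360), radius 1/900; s6: center (-3/10, -3/10), radius 1/90
The second expression, normalized: s1: center (-21/40, 1/40), radius 1/100; s2: center (-101/360, -5/18), radius 1/900; s3: center (-3/10, -1/5), radius 1/90; s4: center (-19/40, 0), radius 1/90; s5: center (-5/18, -97/360), radius 1/900; s6: center (-3/10, -3/10), radius 1/90
The normal forms match — equal.

equal: each reduces to s1: center (-21/40, 1/40), radius 1/100; s2: center (-101/360, -5/18), radius 1/900; s3: center (-3/10, -1/5), radius 1/90; s4: center (-19/40, 0), radius 1/90; s5: center (-5/18, -97/360), radius 1/900; s6: center (-3/10, -3/10), radius 1/90
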